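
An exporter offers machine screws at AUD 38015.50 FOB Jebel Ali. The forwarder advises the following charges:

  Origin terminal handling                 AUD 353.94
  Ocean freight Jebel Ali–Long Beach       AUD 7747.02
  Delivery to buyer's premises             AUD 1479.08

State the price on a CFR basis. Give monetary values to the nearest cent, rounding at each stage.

Not relevant to the conversion: origin terminal — on the seller under both FOB and CFR; already in the FOB price and stays in the CFR price. delivery — on the buyer under both terms; not part of either seller's price.
From FOB to CFR, the seller additionally bears: freight.
CFR price = 38015.50 + 7747.02 = 45762.52

CFR price: AUD 45762.52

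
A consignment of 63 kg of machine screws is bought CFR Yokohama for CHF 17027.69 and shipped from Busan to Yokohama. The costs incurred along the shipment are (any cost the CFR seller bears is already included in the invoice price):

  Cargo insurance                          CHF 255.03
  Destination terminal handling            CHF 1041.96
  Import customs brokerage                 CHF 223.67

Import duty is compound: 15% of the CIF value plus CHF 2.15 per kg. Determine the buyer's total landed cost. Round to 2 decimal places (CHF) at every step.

Total landed cost: CHF 21276.21

CFR: the seller pays costs through ocean freight to the destination port, but not insurance.
CIF value = CFR price + insurance = 17027.69 + 255.03 = 17282.72
Ad valorem component: 17282.72 × 15% = 2592.41
Specific component: 63 × 2.15 = 135.45
Import duty = 2592.41 + 135.45 = 2727.86
Buyer bears: insurance 255.03 + destination terminal 1041.96 + brokerage 223.67 + duty 2727.86 = 4248.52
Landed cost = invoice 17027.69 + 4248.52 = 21276.21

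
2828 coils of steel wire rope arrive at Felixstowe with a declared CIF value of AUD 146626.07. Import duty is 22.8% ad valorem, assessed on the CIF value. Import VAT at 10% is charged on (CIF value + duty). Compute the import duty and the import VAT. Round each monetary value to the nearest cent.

Import duty = 146626.07 × 22.8% = 33430.74
VAT base = CIF + duty = 146626.07 + 33430.74 = 180056.81
Import VAT = 180056.81 × 10% = 18005.68

Import duty: AUD 33430.74; import VAT: AUD 18005.68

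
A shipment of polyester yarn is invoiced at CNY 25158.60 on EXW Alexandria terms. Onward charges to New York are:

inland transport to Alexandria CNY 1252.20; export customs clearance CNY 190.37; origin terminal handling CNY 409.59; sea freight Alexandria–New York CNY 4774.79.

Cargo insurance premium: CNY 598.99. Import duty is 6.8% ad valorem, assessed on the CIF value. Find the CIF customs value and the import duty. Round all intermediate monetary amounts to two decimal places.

CIF value: CNY 32384.54; import duty: CNY 2202.15

CIF = EXW price + pre-shipment costs + freight + insurance
CIF = 25158.60 + 1252.20 + 190.37 + 409.59 + 4774.79 + 598.99 = 32384.54
Import duty = 32384.54 × 6.8% = 2202.15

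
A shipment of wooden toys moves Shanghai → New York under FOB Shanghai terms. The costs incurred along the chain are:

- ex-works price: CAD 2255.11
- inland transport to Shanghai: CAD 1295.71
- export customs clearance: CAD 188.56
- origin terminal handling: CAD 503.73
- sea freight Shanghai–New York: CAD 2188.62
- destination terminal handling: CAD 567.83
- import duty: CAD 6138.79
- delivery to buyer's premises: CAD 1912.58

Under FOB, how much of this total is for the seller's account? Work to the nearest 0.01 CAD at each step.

FOB: the seller bears costs until goods are on board at the origin port; the buyer bears freight, insurance and all costs thereafter.
Seller's account: goods 2255.11 + inland to port 1295.71 + export clearance 188.56 + origin terminal 503.73 = 4243.11
Buyer's account: freight 2188.62 + destination terminal 567.83 + duty 6138.79 + delivery 1912.58 = 10807.82

Seller's account: CAD 4243.11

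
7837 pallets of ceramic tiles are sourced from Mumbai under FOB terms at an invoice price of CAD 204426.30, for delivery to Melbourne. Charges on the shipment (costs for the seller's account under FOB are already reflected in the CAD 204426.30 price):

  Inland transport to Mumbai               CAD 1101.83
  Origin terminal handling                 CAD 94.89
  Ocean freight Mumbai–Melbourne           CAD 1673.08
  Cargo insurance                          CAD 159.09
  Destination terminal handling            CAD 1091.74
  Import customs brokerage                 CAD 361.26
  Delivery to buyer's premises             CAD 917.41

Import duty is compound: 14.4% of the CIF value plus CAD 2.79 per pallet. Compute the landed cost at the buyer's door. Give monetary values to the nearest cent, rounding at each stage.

FOB: the seller bears costs until goods are on board at the origin port; the buyer bears freight, insurance and all costs thereafter.
Already in the invoice (seller's account under FOB): inland to port, origin terminal — exclude.
CIF value = FOB price + freight + insurance = 204426.30 + 1673.08 + 159.09 = 206258.47
Ad valorem component: 206258.47 × 14.4% = 29701.22
Specific component: 7837 × 2.79 = 21865.23
Import duty = 29701.22 + 21865.23 = 51566.45
Buyer bears: freight 1673.08 + insurance 159.09 + destination terminal 1091.74 + brokerage 361.26 + delivery 917.41 + duty 51566.45 = 55769.03
Landed cost = invoice 204426.30 + 55769.03 = 260195.33

Total landed cost: CAD 260195.33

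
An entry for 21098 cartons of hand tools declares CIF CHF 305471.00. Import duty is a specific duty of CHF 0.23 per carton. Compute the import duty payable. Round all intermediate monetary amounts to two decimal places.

Import duty = 21098 × 0.23 = 4852.54

Import duty: CHF 4852.54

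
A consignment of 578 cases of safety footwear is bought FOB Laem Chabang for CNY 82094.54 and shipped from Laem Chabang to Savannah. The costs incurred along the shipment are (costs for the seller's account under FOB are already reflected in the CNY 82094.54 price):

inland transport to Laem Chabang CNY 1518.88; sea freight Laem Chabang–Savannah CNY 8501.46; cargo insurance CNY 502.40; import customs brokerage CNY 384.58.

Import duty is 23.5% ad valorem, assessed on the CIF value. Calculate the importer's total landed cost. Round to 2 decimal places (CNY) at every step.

FOB: the seller bears costs until goods are on board at the origin port; the buyer bears freight, insurance and all costs thereafter.
Already in the invoice (seller's account under FOB): inland to port — exclude.
CIF value = FOB price + freight + insurance = 82094.54 + 8501.46 + 502.40 = 91098.40
Import duty = 91098.40 × 23.5% = 21408.12
Buyer bears: freight 8501.46 + insurance 502.40 + brokerage 384.58 + duty 21408.12 = 30796.56
Landed cost = invoice 82094.54 + 30796.56 = 112891.10

Total landed cost: CNY 112891.10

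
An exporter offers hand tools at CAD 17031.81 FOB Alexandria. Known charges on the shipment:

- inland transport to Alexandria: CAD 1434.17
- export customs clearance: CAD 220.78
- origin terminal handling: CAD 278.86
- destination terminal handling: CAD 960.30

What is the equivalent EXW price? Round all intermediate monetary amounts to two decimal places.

EXW price: CAD 15098.00

Not relevant to the conversion: destination terminal — on the buyer under both terms; not part of either seller's price.
From FOB to EXW, the seller no longer bears: inland to port, export clearance, origin terminal.
EXW price = 17031.81 − 1434.17 − 220.78 − 278.86 = 15098.00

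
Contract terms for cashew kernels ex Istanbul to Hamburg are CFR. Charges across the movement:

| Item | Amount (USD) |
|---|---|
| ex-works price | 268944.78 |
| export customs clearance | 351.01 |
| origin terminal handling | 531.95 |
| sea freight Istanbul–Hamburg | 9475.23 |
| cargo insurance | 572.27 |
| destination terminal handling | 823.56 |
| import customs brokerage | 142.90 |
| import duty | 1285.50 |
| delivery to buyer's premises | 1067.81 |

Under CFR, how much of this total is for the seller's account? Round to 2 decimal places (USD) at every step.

CFR: the seller pays costs through ocean freight to the destination port, but not insurance.
Seller's account: goods 268944.78 + export clearance 351.01 + origin terminal 531.95 + freight 9475.23 = 279302.97
Buyer's account: insurance 572.27 + destination terminal 823.56 + brokerage 142.90 + duty 1285.50 + delivery 1067.81 = 3892.04

Seller's account: USD 279302.97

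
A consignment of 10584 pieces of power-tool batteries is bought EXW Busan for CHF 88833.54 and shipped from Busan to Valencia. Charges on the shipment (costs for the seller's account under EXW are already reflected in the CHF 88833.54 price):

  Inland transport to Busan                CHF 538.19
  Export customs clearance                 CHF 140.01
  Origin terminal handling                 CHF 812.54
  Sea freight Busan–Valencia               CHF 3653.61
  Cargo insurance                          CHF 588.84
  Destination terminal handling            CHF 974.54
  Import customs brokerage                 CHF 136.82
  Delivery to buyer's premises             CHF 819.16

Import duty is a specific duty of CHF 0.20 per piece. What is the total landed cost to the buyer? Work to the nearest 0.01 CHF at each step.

EXW: the seller makes goods available at their premises; the buyer bears all onward costs.
CIF value = EXW price + inland to port + export clearance + origin terminal + freight + insurance = 88833.54 + 538.19 + 140.01 + 812.54 + 3653.61 + 588.84 = 94566.73
Import duty = 10584 × 0.20 = 2116.80
Buyer bears: inland to port 538.19 + export clearance 140.01 + origin terminal 812.54 + freight 3653.61 + insurance 588.84 + destination terminal 974.54 + brokerage 136.82 + delivery 819.16 + duty 2116.80 = 9780.51
Landed cost = invoice 88833.54 + 9780.51 = 98614.05

Total landed cost: CHF 98614.05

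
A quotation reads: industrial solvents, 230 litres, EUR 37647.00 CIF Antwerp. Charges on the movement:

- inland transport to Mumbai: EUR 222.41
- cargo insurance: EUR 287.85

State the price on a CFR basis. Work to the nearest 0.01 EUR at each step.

Not relevant to the conversion: inland to port — on the seller under both CIF and CFR; already in the CIF price and stays in the CFR price.
From CIF to CFR, the seller no longer bears: insurance.
CFR price = 37647.00 − 287.85 = 37359.15

CFR price: EUR 37359.15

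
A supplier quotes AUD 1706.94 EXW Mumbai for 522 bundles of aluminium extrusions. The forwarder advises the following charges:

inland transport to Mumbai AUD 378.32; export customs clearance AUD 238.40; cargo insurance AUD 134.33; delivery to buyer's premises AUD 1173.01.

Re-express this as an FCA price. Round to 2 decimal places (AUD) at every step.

FCA price: AUD 2323.66

Not relevant to the conversion: delivery, insurance — on the buyer under both terms; not part of either seller's price.
From EXW to FCA, the seller additionally bears: inland to port, export clearance.
FCA price = 1706.94 + 378.32 + 238.40 = 2323.66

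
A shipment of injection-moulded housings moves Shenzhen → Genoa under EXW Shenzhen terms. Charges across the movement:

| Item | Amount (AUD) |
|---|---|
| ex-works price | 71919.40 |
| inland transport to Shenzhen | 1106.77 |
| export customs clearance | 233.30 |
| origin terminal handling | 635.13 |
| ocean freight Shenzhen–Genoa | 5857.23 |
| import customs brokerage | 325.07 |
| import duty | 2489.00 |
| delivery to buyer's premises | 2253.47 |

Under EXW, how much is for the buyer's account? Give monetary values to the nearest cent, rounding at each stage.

EXW: the seller makes goods available at their premises; the buyer bears all onward costs.
Seller's account: goods 71919.40 = 71919.40
Buyer's account: inland to port 1106.77 + export clearance 233.30 + origin terminal 635.13 + freight 5857.23 + brokerage 325.07 + duty 2489.00 + delivery 2253.47 = 12899.97

Buyer's account: AUD 12899.97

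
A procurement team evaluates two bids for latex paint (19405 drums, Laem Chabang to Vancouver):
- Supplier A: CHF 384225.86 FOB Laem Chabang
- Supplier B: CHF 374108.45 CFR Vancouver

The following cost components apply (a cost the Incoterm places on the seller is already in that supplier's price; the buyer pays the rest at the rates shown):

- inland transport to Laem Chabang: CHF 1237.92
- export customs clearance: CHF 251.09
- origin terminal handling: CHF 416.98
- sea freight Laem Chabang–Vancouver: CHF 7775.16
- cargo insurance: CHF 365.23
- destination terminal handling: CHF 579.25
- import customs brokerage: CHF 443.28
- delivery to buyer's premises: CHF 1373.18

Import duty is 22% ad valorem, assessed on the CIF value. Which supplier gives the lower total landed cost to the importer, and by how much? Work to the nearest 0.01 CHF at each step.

Supplier A (FOB):
CIF value = FOB price + freight + insurance = 384225.86 + 7775.16 + 365.23 = 392366.25
Import duty = 392366.25 × 22% = 86320.58
Buyer bears (A): 7775.16 + 365.23 + 579.25 + 443.28 + 1373.18 = 10536.10
Landed cost (A) = invoice 384225.86 + 10536.10 + duty 86320.58 = 481082.54
Supplier B (CFR):
CIF value = CFR price + insurance = 374108.45 + 365.23 = 374473.68
Import duty = 374473.68 × 22% = 82384.21
Buyer bears (B): 365.23 + 579.25 + 443.28 + 1373.18 = 2760.94
Landed cost (B) = invoice 374108.45 + 2760.94 + duty 82384.21 = 459253.60
Difference = |481082.54 − 459253.60| = 21828.94

Supplier B is cheaper by CHF 21828.94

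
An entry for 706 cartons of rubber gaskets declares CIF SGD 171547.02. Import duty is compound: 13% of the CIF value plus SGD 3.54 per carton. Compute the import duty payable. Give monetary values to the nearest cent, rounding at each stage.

Import duty: SGD 24800.35

Ad valorem component: 171547.02 × 13% = 22301.11
Specific component: 706 × 3.54 = 2499.24
Import duty = 22301.11 + 2499.24 = 24800.35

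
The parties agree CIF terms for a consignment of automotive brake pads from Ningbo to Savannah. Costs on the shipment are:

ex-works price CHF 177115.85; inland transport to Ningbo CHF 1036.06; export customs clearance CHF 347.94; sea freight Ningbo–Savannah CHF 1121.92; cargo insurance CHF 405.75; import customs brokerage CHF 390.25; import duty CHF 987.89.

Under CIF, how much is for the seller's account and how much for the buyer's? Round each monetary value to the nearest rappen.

Seller: CHF 180027.52; buyer: CHF 1378.14

CIF: the seller pays costs through ocean freight and marine insurance to the destination port.
Seller's account: goods 177115.85 + inland to port 1036.06 + export clearance 347.94 + freight 1121.92 + insurance 405.75 = 180027.52
Buyer's account: brokerage 390.25 + duty 987.89 = 1378.14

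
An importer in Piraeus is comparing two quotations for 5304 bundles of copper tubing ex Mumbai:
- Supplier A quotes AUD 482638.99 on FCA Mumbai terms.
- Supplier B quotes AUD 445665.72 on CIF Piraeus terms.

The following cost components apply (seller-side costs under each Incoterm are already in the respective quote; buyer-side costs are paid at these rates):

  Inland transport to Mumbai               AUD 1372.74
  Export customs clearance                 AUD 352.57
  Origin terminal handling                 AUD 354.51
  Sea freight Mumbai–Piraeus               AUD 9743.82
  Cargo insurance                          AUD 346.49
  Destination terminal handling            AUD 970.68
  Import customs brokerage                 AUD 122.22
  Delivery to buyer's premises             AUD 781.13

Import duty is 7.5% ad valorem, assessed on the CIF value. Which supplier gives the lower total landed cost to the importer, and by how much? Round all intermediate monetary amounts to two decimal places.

Supplier B is cheaper by AUD 50974.45

Supplier A (FCA):
CIF value = FCA price + origin terminal + freight + insurance = 482638.99 + 354.51 + 9743.82 + 346.49 = 493083.81
Import duty = 493083.81 × 7.5% = 36981.29
Buyer bears (A): 354.51 + 9743.82 + 346.49 + 970.68 + 122.22 + 781.13 = 12318.85
Landed cost (A) = invoice 482638.99 + 12318.85 + duty 36981.29 = 531939.13
Supplier B (CIF):
The CIF price already equals the CIF value: 445665.72
Import duty = 445665.72 × 7.5% = 33424.93
Buyer bears (B): 970.68 + 122.22 + 781.13 = 1874.03
Landed cost (B) = invoice 445665.72 + 1874.03 + duty 33424.93 = 480964.68
Difference = |531939.13 − 480964.68| = 50974.45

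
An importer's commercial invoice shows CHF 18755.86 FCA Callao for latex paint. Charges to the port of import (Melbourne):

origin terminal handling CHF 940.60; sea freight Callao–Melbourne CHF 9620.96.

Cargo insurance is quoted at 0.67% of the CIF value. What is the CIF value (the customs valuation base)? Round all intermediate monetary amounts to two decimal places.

Let C be the CIF value. C = FCA price + pre-shipment costs + freight + 0.67% × C
C − 0.67% × C = 18755.86 + 940.60 + 9620.96
0.9933 × C = 29317.42
C = 29317.42 / 0.9933 = 29515.17
Insurance premium = 0.67% × 29515.17 = 197.75

CIF value: CHF 29515.17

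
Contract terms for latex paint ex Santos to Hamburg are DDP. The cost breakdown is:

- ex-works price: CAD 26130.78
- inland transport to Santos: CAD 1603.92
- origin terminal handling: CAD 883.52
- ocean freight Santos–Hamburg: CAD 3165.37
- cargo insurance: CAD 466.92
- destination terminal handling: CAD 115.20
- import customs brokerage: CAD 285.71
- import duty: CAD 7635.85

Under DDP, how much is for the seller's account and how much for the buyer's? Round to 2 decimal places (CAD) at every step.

Seller: CAD 40287.27; buyer: CAD 0.00

DDP: the seller bears all costs including import duty.
Seller's account: goods 26130.78 + inland to port 1603.92 + origin terminal 883.52 + freight 3165.37 + insurance 466.92 + destination terminal 115.20 + brokerage 285.71 + duty 7635.85 = 40287.27
Buyer's account: 0.00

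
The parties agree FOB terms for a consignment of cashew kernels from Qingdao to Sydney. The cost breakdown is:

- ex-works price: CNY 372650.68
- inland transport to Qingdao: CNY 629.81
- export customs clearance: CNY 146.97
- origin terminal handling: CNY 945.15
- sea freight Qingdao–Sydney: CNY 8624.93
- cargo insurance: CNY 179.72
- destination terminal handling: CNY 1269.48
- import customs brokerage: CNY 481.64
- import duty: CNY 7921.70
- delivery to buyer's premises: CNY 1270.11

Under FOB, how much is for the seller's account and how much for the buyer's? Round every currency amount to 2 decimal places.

Seller: CNY 374372.61; buyer: CNY 19747.58

FOB: the seller bears costs until goods are on board at the origin port; the buyer bears freight, insurance and all costs thereafter.
Seller's account: goods 372650.68 + inland to port 629.81 + export clearance 146.97 + origin terminal 945.15 = 374372.61
Buyer's account: freight 8624.93 + insurance 179.72 + destination terminal 1269.48 + brokerage 481.64 + duty 7921.70 + delivery 1270.11 = 19747.58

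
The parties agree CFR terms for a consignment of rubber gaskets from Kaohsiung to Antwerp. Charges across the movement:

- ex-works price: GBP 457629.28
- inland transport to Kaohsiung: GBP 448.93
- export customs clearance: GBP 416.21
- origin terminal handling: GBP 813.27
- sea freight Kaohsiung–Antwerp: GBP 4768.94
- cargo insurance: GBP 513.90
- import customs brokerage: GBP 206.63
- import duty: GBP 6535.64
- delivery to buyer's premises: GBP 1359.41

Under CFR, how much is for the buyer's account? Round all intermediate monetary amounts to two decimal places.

Buyer's account: GBP 8615.58

CFR: the seller pays costs through ocean freight to the destination port, but not insurance.
Seller's account: goods 457629.28 + inland to port 448.93 + export clearance 416.21 + origin terminal 813.27 + freight 4768.94 = 464076.63
Buyer's account: insurance 513.90 + brokerage 206.63 + duty 6535.64 + delivery 1359.41 = 8615.58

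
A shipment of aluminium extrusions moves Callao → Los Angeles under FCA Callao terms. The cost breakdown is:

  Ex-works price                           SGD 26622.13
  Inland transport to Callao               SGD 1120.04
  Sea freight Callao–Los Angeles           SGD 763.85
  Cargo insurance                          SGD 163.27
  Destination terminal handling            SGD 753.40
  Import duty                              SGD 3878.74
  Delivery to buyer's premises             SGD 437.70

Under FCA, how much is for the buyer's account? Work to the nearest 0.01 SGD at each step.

Buyer's account: SGD 5996.96

FCA: the seller delivers export-cleared goods to the carrier; the buyer bears costs from that point.
Seller's account: goods 26622.13 + inland to port 1120.04 = 27742.17
Buyer's account: freight 763.85 + insurance 163.27 + destination terminal 753.40 + duty 3878.74 + delivery 437.70 = 5996.96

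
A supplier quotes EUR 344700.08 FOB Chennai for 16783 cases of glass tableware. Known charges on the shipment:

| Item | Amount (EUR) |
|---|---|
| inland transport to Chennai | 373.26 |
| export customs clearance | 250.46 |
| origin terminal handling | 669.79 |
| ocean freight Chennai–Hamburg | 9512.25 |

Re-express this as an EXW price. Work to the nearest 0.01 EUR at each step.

EXW price: EUR 343406.57

Not relevant to the conversion: freight — on the buyer under both terms; not part of either seller's price.
From FOB to EXW, the seller no longer bears: inland to port, export clearance, origin terminal.
EXW price = 344700.08 − 373.26 − 250.46 − 669.79 = 343406.57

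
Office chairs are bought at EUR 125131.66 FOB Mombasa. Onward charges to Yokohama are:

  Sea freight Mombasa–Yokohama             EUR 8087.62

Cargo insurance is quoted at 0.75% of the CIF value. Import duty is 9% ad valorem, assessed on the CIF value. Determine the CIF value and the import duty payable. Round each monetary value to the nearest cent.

Let C be the CIF value. C = FOB price + freight + 0.75% × C
C − 0.75% × C = 125131.66 + 8087.62
0.9925 × C = 133219.28
C = 133219.28 / 0.9925 = 134225.97
Insurance premium = 0.75% × 134225.97 = 1006.69
Import duty = 134225.97 × 9% = 12080.34

CIF value: EUR 134225.97; import duty: EUR 12080.34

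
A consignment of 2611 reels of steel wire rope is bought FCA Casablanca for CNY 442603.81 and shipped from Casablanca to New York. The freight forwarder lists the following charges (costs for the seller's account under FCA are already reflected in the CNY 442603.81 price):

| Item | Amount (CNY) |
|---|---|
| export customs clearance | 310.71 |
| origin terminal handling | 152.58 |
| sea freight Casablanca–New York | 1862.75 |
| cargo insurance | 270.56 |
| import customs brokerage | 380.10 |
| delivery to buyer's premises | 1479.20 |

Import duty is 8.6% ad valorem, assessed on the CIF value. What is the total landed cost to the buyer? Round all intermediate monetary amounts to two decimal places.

Total landed cost: CNY 485009.51

FCA: the seller delivers export-cleared goods to the carrier; the buyer bears costs from that point.
Already in the invoice (seller's account under FCA): export clearance — exclude.
CIF value = FCA price + origin terminal + freight + insurance = 442603.81 + 152.58 + 1862.75 + 270.56 = 444889.70
Import duty = 444889.70 × 8.6% = 38260.51
Buyer bears: origin terminal 152.58 + freight 1862.75 + insurance 270.56 + brokerage 380.10 + delivery 1479.20 + duty 38260.51 = 42405.70
Landed cost = invoice 442603.81 + 42405.70 = 485009.51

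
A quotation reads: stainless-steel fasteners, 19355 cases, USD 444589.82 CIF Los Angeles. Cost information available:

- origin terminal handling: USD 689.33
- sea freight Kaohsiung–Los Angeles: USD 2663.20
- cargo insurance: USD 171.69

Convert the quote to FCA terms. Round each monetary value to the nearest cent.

From CIF to FCA, the seller no longer bears: origin terminal, freight, insurance.
FCA price = 444589.82 − 689.33 − 2663.20 − 171.69 = 441065.60

FCA price: USD 441065.60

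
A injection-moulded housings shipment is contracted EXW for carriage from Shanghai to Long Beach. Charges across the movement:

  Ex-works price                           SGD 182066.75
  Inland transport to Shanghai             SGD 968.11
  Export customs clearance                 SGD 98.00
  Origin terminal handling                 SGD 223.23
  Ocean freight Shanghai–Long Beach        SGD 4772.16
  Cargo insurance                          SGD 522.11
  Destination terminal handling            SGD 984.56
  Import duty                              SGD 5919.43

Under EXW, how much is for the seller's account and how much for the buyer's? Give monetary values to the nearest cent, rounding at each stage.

Seller: SGD 182066.75; buyer: SGD 13487.60

EXW: the seller makes goods available at their premises; the buyer bears all onward costs.
Seller's account: goods 182066.75 = 182066.75
Buyer's account: inland to port 968.11 + export clearance 98.00 + origin terminal 223.23 + freight 4772.16 + insurance 522.11 + destination terminal 984.56 + duty 5919.43 = 13487.60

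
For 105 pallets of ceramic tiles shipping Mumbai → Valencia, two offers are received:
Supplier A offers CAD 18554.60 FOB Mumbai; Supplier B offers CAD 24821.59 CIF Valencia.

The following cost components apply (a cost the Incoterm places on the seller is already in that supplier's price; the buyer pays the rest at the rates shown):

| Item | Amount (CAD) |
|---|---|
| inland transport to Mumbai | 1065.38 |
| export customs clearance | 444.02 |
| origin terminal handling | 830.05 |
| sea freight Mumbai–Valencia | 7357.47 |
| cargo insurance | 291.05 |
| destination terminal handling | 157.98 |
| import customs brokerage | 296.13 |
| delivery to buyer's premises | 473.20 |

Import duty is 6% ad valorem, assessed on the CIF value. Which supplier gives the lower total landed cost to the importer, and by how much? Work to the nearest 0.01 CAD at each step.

Supplier A (FOB):
CIF value = FOB price + freight + insurance = 18554.60 + 7357.47 + 291.05 = 26203.12
Import duty = 26203.12 × 6% = 1572.19
Buyer bears (A): 7357.47 + 291.05 + 157.98 + 296.13 + 473.20 = 8575.83
Landed cost (A) = invoice 18554.60 + 8575.83 + duty 1572.19 = 28702.62
Supplier B (CIF):
The CIF price already equals the CIF value: 24821.59
Import duty = 24821.59 × 6% = 1489.30
Buyer bears (B): 157.98 + 296.13 + 473.20 = 927.31
Landed cost (B) = invoice 24821.59 + 927.31 + duty 1489.30 = 27238.20
Difference = |28702.62 − 27238.20| = 1464.42

Supplier B is cheaper by CAD 1464.42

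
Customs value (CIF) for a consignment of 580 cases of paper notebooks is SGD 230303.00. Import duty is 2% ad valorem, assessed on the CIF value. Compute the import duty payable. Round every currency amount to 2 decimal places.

Import duty: SGD 4606.06

Import duty = 230303.00 × 2% = 4606.06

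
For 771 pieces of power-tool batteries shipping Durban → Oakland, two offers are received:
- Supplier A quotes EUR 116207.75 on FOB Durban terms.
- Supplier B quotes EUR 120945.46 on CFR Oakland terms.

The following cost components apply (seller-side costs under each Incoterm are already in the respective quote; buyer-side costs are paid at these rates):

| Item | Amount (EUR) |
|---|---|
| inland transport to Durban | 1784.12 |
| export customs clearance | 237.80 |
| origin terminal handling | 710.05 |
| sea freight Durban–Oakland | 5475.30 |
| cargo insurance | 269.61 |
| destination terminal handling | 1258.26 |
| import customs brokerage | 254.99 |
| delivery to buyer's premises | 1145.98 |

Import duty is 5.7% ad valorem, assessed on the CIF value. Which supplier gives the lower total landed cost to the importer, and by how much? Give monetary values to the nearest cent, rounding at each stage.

Supplier A (FOB):
CIF value = FOB price + freight + insurance = 116207.75 + 5475.30 + 269.61 = 121952.66
Import duty = 121952.66 × 5.7% = 6951.30
Buyer bears (A): 5475.30 + 269.61 + 1258.26 + 254.99 + 1145.98 = 8404.14
Landed cost (A) = invoice 116207.75 + 8404.14 + duty 6951.30 = 131563.19
Supplier B (CFR):
CIF value = CFR price + insurance = 120945.46 + 269.61 = 121215.07
Import duty = 121215.07 × 5.7% = 6909.26
Buyer bears (B): 269.61 + 1258.26 + 254.99 + 1145.98 = 2928.84
Landed cost (B) = invoice 120945.46 + 2928.84 + duty 6909.26 = 130783.56
Difference = |131563.19 − 130783.56| = 779.63

Supplier B is cheaper by EUR 779.63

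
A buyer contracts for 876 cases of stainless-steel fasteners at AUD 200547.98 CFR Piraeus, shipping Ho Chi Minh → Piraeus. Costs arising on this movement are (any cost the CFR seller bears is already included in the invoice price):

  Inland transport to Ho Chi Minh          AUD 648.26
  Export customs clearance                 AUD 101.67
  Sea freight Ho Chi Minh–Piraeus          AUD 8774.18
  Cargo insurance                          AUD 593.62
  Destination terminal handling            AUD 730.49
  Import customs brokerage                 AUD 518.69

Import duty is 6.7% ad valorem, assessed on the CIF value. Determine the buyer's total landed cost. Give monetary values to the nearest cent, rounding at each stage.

CFR: the seller pays costs through ocean freight to the destination port, but not insurance.
Already in the invoice (seller's account under CFR): inland to port, export clearance, freight — exclude.
CIF value = CFR price + insurance = 200547.98 + 593.62 = 201141.60
Import duty = 201141.60 × 6.7% = 13476.49
Buyer bears: insurance 593.62 + destination terminal 730.49 + brokerage 518.69 + duty 13476.49 = 15319.29
Landed cost = invoice 200547.98 + 15319.29 = 215867.27

Total landed cost: AUD 215867.27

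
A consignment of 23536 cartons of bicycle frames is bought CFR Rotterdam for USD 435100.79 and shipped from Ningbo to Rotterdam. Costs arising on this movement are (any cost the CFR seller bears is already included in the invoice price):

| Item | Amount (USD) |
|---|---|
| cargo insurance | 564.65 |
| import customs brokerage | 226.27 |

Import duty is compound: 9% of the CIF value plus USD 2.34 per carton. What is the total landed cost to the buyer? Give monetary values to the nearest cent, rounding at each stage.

Total landed cost: USD 530175.84

CFR: the seller pays costs through ocean freight to the destination port, but not insurance.
CIF value = CFR price + insurance = 435100.79 + 564.65 = 435665.44
Ad valorem component: 435665.44 × 9% = 39209.89
Specific component: 23536 × 2.34 = 55074.24
Import duty = 39209.89 + 55074.24 = 94284.13
Buyer bears: insurance 564.65 + brokerage 226.27 + duty 94284.13 = 95075.05
Landed cost = invoice 435100.79 + 95075.05 = 530175.84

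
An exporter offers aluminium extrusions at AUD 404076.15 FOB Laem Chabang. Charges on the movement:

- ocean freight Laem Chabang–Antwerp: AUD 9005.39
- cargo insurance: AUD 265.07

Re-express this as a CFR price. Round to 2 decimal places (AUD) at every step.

Not relevant to the conversion: insurance — on the buyer under both terms; not part of either seller's price.
From FOB to CFR, the seller additionally bears: freight.
CFR price = 404076.15 + 9005.39 = 413081.54

CFR price: AUD 413081.54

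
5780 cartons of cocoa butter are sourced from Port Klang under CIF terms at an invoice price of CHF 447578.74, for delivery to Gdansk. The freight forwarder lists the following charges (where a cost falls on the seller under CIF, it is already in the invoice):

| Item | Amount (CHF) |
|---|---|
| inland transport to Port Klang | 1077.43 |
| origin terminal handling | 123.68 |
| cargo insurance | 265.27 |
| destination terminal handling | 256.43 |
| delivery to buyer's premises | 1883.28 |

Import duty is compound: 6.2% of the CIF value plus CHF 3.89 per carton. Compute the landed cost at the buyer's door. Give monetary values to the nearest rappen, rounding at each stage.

CIF: the seller pays costs through ocean freight and marine insurance to the destination port.
Already in the invoice (seller's account under CIF): inland to port, origin terminal, insurance — exclude.
The CIF price already equals the CIF value: 447578.74
Ad valorem component: 447578.74 × 6.2% = 27749.88
Specific component: 5780 × 3.89 = 22484.20
Import duty = 27749.88 + 22484.20 = 50234.08
Buyer bears: destination terminal 256.43 + delivery 1883.28 + duty 50234.08 = 52373.79
Landed cost = invoice 447578.74 + 52373.79 = 499952.53

Total landed cost: CHF 499952.53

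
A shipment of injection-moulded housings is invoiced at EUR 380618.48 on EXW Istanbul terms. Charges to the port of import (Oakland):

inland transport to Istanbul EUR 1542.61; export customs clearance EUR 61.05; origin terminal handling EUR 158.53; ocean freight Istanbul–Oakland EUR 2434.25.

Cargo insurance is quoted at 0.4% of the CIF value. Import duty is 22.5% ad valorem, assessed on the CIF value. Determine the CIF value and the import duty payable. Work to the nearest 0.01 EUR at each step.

Let C be the CIF value. C = EXW price + pre-shipment costs + freight + 0.4% × C
C − 0.4% × C = 380618.48 + 1542.61 + 61.05 + 158.53 + 2434.25
0.996 × C = 384814.92
C = 384814.92 / 0.996 = 386360.36
Insurance premium = 0.4% × 386360.36 = 1545.44
Import duty = 386360.36 × 22.5% = 86931.08

CIF value: EUR 386360.36; import duty: EUR 86931.08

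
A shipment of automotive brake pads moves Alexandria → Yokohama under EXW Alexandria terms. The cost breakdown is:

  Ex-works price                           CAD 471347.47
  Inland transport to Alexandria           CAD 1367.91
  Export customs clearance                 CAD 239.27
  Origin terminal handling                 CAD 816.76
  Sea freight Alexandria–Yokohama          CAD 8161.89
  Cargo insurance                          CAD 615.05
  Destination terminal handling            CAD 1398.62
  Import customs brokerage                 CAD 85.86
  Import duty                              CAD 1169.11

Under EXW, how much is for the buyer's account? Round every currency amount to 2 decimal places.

Buyer's account: CAD 13854.47

EXW: the seller makes goods available at their premises; the buyer bears all onward costs.
Seller's account: goods 471347.47 = 471347.47
Buyer's account: inland to port 1367.91 + export clearance 239.27 + origin terminal 816.76 + freight 8161.89 + insurance 615.05 + destination terminal 1398.62 + brokerage 85.86 + duty 1169.11 = 13854.47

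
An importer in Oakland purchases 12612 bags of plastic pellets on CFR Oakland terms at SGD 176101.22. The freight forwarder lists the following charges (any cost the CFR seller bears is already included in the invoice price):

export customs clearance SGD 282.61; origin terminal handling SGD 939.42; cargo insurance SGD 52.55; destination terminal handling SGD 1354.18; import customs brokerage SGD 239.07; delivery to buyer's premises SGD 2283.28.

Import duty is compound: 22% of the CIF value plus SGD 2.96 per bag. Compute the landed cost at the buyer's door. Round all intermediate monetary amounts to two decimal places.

CFR: the seller pays costs through ocean freight to the destination port, but not insurance.
Already in the invoice (seller's account under CFR): export clearance, origin terminal — exclude.
CIF value = CFR price + insurance = 176101.22 + 52.55 = 176153.77
Ad valorem component: 176153.77 × 22% = 38753.83
Specific component: 12612 × 2.96 = 37331.52
Import duty = 38753.83 + 37331.52 = 76085.35
Buyer bears: insurance 52.55 + destination terminal 1354.18 + brokerage 239.07 + delivery 2283.28 + duty 76085.35 = 80014.43
Landed cost = invoice 176101.22 + 80014.43 = 256115.65

Total landed cost: SGD 256115.65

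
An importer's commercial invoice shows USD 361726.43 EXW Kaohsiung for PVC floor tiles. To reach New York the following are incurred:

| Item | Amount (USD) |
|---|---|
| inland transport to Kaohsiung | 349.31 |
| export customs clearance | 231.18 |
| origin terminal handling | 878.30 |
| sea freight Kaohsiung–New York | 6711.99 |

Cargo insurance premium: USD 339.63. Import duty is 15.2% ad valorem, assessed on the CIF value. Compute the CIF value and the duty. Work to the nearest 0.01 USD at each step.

CIF value: USD 370236.84; import duty: USD 56276.00

CIF = EXW price + pre-shipment costs + freight + insurance
CIF = 361726.43 + 349.31 + 231.18 + 878.30 + 6711.99 + 339.63 = 370236.84
Import duty = 370236.84 × 15.2% = 56276.00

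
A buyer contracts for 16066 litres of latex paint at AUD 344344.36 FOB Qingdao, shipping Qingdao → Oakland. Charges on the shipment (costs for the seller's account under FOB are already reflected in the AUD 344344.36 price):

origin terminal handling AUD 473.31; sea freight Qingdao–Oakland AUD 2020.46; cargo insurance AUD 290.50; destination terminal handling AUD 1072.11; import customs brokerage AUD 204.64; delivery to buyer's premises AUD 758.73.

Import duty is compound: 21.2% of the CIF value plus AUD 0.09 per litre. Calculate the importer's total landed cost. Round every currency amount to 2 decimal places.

FOB: the seller bears costs until goods are on board at the origin port; the buyer bears freight, insurance and all costs thereafter.
Already in the invoice (seller's account under FOB): origin terminal — exclude.
CIF value = FOB price + freight + insurance = 344344.36 + 2020.46 + 290.50 = 346655.32
Ad valorem component: 346655.32 × 21.2% = 73490.93
Specific component: 16066 × 0.09 = 1445.94
Import duty = 73490.93 + 1445.94 = 74936.87
Buyer bears: freight 2020.46 + insurance 290.50 + destination terminal 1072.11 + brokerage 204.64 + delivery 758.73 + duty 74936.87 = 79283.31
Landed cost = invoice 344344.36 + 79283.31 = 423627.67

Total landed cost: AUD 423627.67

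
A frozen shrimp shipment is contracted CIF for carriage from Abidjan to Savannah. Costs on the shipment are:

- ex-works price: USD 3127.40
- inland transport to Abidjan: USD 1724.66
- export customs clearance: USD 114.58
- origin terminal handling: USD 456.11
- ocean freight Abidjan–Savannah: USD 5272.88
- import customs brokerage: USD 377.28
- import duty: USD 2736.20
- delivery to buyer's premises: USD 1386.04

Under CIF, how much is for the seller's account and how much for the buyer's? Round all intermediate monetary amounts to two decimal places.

CIF: the seller pays costs through ocean freight and marine insurance to the destination port.
Seller's account: goods 3127.40 + inland to port 1724.66 + export clearance 114.58 + origin terminal 456.11 + freight 5272.88 = 10695.63
Buyer's account: brokerage 377.28 + duty 2736.20 + delivery 1386.04 = 4499.52

Seller: USD 10695.63; buyer: USD 4499.52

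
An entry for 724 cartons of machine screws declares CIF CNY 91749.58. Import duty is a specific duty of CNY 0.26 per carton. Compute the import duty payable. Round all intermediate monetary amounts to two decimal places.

Import duty: CNY 188.24

Import duty = 724 × 0.26 = 188.24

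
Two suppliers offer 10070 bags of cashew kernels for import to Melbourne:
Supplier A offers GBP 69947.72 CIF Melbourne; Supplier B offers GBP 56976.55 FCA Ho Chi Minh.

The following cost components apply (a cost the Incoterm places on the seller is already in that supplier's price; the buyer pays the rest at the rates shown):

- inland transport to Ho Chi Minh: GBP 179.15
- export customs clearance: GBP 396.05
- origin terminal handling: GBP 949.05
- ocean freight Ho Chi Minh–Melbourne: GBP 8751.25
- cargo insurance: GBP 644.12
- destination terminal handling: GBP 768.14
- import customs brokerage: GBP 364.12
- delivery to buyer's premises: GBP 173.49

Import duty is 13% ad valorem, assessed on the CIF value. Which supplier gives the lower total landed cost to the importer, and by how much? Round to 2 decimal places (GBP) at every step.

Supplier A (CIF):
The CIF price already equals the CIF value: 69947.72
Import duty = 69947.72 × 13% = 9093.20
Buyer bears (A): 768.14 + 364.12 + 173.49 = 1305.75
Landed cost (A) = invoice 69947.72 + 1305.75 + duty 9093.20 = 80346.67
Supplier B (FCA):
CIF value = FCA price + origin terminal + freight + insurance = 56976.55 + 949.05 + 8751.25 + 644.12 = 67320.97
Import duty = 67320.97 × 13% = 8751.73
Buyer bears (B): 949.05 + 8751.25 + 644.12 + 768.14 + 364.12 + 173.49 = 11650.17
Landed cost (B) = invoice 56976.55 + 11650.17 + duty 8751.73 = 77378.45
Difference = |80346.67 − 77378.45| = 2968.22

Supplier B is cheaper by GBP 2968.22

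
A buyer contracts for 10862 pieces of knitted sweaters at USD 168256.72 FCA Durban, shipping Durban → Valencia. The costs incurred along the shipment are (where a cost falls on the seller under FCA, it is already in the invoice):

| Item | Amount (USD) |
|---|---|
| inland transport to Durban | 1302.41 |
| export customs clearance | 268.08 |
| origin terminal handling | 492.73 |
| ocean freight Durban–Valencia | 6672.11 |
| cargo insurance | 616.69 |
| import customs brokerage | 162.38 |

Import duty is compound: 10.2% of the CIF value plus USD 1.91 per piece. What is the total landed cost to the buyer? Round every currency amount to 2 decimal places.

FCA: the seller delivers export-cleared goods to the carrier; the buyer bears costs from that point.
Already in the invoice (seller's account under FCA): inland to port, export clearance — exclude.
CIF value = FCA price + origin terminal + freight + insurance = 168256.72 + 492.73 + 6672.11 + 616.69 = 176038.25
Ad valorem component: 176038.25 × 10.2% = 17955.90
Specific component: 10862 × 1.91 = 20746.42
Import duty = 17955.90 + 20746.42 = 38702.32
Buyer bears: origin terminal 492.73 + freight 6672.11 + insurance 616.69 + brokerage 162.38 + duty 38702.32 = 46646.23
Landed cost = invoice 168256.72 + 46646.23 = 214902.95

Total landed cost: USD 214902.95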